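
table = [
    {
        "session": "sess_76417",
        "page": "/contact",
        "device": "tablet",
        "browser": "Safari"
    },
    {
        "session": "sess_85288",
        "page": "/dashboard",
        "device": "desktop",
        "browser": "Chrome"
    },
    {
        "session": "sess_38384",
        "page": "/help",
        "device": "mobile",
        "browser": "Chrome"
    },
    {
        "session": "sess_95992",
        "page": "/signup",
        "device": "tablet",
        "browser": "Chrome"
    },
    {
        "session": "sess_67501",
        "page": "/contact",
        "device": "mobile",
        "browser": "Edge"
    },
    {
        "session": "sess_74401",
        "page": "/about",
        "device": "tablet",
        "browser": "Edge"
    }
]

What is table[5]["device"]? "tablet"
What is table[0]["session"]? "sess_76417"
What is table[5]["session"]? "sess_74401"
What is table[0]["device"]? "tablet"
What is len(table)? 6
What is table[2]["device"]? "mobile"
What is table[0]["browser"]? "Safari"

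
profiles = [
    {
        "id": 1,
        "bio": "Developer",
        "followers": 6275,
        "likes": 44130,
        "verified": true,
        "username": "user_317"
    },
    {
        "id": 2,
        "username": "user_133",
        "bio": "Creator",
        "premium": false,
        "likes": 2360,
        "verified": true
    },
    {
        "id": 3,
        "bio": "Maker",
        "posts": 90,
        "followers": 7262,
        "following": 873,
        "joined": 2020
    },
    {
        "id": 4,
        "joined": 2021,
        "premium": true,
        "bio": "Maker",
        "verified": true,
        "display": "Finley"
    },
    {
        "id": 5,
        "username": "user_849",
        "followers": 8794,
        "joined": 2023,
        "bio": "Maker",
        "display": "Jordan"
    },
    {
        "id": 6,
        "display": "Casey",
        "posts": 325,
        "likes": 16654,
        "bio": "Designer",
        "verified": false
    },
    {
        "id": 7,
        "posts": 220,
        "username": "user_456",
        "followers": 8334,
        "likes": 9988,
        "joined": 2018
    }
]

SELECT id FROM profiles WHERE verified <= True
[1, 2, 4, 6]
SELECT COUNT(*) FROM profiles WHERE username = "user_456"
1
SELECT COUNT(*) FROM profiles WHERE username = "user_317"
1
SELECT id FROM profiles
[1, 2, 3, 4, 5, 6, 7]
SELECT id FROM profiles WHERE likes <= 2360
[2]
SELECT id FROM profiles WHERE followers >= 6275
[1, 3, 5, 7]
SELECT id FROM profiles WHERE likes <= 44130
[1, 2, 6, 7]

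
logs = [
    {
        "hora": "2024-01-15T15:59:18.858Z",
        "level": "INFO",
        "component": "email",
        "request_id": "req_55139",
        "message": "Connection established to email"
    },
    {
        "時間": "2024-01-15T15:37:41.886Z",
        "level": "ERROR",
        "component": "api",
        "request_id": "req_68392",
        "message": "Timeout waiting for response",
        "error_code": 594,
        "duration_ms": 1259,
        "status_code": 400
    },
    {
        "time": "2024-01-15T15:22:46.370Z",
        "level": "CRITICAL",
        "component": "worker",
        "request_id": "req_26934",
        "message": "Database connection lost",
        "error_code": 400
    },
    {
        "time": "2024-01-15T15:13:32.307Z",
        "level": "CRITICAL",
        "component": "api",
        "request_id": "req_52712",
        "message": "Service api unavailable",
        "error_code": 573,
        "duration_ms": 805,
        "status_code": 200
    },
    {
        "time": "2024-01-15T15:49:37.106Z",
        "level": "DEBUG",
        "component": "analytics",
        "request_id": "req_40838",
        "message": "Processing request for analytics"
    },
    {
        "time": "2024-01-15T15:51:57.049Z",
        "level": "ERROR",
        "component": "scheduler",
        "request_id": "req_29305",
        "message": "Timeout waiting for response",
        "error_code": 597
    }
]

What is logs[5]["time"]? "2024-01-15T15:51:57.049Z"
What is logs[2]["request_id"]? "req_26934"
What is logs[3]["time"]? "2024-01-15T15:13:32.307Z"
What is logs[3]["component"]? "api"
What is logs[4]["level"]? "DEBUG"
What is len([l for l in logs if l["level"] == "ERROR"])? 2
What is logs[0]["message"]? "Connection established to email"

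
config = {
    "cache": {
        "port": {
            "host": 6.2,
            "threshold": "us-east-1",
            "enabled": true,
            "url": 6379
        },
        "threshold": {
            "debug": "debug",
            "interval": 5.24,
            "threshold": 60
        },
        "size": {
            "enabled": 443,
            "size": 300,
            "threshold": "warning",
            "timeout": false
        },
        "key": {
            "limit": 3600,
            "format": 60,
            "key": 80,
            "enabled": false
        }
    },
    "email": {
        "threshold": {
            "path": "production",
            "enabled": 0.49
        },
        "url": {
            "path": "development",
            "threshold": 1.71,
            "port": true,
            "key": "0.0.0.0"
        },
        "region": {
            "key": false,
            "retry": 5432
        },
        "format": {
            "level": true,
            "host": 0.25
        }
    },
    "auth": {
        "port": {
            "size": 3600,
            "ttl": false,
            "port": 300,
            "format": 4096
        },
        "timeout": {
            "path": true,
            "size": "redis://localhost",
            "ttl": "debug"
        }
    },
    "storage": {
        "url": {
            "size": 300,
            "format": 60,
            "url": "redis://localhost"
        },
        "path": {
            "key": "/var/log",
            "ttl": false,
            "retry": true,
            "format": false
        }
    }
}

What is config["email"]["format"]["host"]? 0.25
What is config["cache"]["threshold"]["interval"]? 5.24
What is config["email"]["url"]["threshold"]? 1.71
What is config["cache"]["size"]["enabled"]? 443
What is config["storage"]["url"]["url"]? "redis://localhost"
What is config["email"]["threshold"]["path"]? "production"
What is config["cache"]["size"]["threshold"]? "warning"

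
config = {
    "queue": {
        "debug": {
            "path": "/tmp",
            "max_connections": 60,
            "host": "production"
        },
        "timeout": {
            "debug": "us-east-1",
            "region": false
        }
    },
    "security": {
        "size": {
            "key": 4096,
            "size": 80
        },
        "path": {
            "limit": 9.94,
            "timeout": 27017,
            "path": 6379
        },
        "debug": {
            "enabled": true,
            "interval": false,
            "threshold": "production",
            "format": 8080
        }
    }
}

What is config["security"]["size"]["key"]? 4096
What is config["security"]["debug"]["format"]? 8080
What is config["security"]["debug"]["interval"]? False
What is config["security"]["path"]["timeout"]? 27017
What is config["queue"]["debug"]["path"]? "/tmp"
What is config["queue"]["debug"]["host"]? "production"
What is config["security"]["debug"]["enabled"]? True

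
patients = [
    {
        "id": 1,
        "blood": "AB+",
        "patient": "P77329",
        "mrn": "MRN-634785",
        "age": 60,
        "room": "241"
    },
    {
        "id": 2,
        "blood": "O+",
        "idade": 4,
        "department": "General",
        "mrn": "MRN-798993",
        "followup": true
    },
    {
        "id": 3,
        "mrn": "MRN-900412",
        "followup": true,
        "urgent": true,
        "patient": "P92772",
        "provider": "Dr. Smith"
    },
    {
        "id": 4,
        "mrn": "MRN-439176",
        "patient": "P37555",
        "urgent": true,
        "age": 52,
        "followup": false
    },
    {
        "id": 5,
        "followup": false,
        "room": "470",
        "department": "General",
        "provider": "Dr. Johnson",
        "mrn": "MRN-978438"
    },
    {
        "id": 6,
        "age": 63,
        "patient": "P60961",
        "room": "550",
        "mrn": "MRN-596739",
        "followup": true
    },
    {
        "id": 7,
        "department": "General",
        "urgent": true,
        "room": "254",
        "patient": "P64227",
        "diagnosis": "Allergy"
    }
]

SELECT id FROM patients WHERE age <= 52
[4]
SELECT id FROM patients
[1, 2, 3, 4, 5, 6, 7]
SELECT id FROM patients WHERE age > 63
[]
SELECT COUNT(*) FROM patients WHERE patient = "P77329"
1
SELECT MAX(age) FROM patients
63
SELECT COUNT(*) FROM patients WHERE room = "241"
1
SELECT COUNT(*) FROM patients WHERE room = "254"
1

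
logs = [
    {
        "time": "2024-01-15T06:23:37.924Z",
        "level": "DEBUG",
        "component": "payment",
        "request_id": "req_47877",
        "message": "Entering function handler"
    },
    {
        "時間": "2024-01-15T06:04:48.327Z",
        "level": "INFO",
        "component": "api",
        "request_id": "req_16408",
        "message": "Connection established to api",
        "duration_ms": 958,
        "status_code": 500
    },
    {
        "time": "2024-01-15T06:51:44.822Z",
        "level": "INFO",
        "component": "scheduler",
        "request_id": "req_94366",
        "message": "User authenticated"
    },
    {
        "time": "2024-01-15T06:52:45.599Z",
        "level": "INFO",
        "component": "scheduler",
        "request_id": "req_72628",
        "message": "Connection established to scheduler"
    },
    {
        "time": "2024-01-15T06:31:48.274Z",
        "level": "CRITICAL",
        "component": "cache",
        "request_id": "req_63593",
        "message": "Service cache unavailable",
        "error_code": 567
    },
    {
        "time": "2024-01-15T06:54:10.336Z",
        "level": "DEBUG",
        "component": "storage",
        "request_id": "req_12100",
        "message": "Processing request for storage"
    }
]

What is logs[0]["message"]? "Entering function handler"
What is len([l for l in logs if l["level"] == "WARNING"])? 0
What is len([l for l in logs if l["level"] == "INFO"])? 3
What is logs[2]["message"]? "User authenticated"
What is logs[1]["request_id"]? "req_16408"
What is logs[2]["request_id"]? "req_94366"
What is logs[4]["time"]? "2024-01-15T06:31:48.274Z"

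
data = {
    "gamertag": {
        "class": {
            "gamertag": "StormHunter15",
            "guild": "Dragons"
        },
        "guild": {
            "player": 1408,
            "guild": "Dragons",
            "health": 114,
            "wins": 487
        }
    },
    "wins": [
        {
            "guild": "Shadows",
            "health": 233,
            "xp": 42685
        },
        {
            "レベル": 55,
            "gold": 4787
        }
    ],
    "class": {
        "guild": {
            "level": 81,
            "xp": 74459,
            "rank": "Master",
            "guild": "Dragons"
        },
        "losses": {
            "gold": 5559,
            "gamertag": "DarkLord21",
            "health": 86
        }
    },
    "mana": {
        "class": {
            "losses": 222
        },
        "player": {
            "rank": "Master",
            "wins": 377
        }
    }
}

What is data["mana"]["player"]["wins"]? 377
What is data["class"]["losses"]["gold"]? 5559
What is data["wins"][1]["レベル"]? 55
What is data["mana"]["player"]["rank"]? "Master"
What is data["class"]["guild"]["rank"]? "Master"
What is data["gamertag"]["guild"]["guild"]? "Dragons"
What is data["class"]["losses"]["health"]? 86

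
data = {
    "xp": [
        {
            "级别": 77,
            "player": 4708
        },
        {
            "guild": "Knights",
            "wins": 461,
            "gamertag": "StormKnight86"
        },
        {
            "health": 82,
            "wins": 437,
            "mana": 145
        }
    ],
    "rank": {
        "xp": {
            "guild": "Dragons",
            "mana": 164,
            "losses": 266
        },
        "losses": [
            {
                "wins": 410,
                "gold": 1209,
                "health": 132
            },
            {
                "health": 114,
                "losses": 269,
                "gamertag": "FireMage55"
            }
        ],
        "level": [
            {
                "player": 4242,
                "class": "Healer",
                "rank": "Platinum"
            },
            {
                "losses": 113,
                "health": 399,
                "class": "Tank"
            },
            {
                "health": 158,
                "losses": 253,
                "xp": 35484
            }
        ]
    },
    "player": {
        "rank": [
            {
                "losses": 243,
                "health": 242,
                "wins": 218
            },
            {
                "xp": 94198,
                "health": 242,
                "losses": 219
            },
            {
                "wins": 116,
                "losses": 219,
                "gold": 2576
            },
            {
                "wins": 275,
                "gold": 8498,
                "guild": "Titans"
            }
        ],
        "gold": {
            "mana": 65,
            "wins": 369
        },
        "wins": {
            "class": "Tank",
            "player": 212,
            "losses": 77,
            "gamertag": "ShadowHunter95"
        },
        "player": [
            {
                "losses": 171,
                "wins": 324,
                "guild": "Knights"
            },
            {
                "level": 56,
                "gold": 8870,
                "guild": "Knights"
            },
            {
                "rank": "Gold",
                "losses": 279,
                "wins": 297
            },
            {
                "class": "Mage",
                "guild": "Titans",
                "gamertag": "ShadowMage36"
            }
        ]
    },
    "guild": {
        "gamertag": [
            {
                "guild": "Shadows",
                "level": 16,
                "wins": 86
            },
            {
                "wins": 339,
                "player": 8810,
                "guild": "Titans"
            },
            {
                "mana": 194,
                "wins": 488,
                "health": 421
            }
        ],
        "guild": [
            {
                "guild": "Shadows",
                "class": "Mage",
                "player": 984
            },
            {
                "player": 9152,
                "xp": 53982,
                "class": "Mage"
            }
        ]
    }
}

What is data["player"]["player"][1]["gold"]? 8870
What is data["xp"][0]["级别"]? 77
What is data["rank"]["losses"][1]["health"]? 114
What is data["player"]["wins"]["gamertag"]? "ShadowHunter95"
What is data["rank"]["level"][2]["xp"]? 35484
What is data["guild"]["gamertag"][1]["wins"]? 339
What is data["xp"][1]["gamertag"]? "StormKnight86"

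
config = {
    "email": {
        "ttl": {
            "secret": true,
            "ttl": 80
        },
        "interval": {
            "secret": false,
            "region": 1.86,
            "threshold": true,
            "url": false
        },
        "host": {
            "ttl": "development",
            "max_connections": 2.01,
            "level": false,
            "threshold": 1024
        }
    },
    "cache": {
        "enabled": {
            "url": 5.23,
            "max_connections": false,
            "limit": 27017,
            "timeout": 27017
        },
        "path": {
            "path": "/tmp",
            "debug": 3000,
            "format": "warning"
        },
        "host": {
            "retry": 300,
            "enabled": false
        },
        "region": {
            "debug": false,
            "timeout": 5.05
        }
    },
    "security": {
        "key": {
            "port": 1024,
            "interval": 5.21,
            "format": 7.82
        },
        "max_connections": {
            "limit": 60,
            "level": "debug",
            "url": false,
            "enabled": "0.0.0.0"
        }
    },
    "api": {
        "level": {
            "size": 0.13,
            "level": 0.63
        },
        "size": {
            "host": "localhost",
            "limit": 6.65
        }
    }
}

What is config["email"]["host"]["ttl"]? "development"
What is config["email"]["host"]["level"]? False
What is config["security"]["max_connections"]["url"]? False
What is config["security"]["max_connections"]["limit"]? 60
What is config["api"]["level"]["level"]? 0.63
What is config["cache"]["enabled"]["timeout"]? 27017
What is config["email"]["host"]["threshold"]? 1024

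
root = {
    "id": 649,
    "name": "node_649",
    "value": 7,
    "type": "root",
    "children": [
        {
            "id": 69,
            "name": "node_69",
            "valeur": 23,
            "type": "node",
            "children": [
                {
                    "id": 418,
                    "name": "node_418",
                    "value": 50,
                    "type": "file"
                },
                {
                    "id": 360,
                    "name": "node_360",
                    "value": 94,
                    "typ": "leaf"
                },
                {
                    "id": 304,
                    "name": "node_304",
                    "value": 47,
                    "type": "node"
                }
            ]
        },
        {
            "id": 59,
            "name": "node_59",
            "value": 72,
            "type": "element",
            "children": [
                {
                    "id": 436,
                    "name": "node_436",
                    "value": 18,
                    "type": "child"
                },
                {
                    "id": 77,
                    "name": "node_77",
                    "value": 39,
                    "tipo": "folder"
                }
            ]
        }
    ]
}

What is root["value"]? 7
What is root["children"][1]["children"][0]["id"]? 436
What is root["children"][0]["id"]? 69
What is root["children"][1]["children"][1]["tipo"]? "folder"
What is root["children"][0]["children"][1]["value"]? 94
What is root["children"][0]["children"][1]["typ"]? "leaf"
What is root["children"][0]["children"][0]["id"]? 418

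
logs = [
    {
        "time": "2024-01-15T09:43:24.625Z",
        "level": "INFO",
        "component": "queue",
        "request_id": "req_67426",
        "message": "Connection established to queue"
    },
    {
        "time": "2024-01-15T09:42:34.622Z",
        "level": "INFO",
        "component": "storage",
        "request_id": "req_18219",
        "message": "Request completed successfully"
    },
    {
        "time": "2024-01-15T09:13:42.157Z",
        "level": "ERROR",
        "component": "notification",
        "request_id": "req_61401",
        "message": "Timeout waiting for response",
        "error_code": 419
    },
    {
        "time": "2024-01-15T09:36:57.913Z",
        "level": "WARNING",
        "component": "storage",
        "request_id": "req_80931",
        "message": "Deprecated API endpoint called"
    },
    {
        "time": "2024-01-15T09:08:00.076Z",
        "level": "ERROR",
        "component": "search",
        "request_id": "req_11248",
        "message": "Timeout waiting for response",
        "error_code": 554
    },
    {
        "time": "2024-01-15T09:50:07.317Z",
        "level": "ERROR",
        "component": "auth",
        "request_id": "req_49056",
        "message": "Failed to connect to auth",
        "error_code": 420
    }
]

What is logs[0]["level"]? "INFO"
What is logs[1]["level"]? "INFO"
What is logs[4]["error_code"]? 554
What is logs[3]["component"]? "storage"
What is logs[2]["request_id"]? "req_61401"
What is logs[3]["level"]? "WARNING"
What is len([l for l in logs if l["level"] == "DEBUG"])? 0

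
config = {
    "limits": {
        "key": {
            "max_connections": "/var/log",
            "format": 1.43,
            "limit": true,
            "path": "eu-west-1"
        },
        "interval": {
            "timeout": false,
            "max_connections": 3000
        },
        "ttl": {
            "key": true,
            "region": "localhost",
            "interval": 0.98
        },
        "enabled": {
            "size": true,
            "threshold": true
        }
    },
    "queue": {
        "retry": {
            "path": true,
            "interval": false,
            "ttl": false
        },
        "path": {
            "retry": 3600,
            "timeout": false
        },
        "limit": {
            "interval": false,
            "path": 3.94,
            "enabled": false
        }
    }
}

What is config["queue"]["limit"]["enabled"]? False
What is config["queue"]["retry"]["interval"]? False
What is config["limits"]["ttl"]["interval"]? 0.98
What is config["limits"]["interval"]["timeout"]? False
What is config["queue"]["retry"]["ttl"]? False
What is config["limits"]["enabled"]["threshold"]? True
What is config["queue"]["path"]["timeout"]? False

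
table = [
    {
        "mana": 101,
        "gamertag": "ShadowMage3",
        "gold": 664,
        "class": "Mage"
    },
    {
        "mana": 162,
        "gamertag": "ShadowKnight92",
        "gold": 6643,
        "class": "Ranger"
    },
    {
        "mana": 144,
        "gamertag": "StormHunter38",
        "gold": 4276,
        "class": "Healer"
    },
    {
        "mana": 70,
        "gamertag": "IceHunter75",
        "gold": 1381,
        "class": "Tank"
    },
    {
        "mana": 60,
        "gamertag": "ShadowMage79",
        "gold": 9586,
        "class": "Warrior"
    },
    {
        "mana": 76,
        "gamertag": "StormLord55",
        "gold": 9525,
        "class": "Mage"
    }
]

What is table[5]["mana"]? 76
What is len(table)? 6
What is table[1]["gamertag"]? "ShadowKnight92"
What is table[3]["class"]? "Tank"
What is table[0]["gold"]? 664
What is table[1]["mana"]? 162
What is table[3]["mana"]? 70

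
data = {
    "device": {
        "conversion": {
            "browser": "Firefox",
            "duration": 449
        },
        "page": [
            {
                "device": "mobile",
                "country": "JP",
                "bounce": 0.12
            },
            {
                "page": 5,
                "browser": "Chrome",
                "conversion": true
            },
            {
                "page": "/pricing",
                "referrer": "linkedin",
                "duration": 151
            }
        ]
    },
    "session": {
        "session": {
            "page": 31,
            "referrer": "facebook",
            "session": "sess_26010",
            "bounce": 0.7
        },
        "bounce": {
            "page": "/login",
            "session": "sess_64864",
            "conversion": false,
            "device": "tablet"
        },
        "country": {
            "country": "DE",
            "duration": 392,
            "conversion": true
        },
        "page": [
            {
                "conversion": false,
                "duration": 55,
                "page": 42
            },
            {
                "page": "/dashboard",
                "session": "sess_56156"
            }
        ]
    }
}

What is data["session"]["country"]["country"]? "DE"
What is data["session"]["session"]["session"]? "sess_26010"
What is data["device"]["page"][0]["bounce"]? 0.12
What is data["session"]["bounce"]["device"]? "tablet"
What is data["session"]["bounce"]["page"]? "/login"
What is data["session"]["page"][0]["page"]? 42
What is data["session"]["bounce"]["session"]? "sess_64864"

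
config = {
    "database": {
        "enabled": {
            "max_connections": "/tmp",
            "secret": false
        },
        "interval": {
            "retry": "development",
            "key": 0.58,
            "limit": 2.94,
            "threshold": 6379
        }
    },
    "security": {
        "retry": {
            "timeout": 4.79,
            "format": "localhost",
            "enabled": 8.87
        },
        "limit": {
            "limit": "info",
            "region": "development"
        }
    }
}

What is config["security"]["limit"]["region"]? "development"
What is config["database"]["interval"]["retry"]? "development"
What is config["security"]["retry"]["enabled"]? 8.87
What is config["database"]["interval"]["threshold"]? 6379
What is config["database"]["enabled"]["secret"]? False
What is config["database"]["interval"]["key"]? 0.58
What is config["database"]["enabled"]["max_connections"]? "/tmp"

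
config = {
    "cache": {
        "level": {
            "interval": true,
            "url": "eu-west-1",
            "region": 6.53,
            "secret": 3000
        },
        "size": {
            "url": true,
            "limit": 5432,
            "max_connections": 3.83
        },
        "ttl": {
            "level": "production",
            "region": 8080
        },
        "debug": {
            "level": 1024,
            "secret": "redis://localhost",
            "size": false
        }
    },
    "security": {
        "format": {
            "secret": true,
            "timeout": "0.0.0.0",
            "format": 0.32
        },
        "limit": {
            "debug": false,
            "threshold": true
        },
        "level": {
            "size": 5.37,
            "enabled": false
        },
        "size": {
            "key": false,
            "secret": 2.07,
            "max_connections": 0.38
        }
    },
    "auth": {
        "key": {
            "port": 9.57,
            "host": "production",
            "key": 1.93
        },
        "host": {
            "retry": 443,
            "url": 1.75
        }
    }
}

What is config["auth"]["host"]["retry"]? 443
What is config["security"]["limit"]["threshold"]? True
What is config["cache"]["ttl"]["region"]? 8080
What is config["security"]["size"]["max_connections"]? 0.38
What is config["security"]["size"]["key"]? False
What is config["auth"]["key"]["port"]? 9.57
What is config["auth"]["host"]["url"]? 1.75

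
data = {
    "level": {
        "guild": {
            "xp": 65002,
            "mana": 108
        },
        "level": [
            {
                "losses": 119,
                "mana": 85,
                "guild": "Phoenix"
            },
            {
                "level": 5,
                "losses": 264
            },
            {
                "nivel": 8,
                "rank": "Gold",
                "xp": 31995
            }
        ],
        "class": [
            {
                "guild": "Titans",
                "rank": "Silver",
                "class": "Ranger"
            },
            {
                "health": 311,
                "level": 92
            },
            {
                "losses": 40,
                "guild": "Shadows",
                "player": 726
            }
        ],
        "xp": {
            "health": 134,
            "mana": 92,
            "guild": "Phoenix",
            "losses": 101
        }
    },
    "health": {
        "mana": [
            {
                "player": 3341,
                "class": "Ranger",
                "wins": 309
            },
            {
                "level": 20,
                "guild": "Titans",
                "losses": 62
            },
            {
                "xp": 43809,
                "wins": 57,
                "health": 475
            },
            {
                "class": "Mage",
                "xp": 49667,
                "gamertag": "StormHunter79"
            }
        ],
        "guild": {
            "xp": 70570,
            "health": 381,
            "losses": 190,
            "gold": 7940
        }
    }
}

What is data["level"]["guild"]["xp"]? 65002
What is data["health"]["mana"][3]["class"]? "Mage"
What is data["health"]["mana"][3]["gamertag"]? "StormHunter79"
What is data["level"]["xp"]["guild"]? "Phoenix"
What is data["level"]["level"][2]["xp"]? 31995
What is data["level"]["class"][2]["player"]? 726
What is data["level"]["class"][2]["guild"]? "Shadows"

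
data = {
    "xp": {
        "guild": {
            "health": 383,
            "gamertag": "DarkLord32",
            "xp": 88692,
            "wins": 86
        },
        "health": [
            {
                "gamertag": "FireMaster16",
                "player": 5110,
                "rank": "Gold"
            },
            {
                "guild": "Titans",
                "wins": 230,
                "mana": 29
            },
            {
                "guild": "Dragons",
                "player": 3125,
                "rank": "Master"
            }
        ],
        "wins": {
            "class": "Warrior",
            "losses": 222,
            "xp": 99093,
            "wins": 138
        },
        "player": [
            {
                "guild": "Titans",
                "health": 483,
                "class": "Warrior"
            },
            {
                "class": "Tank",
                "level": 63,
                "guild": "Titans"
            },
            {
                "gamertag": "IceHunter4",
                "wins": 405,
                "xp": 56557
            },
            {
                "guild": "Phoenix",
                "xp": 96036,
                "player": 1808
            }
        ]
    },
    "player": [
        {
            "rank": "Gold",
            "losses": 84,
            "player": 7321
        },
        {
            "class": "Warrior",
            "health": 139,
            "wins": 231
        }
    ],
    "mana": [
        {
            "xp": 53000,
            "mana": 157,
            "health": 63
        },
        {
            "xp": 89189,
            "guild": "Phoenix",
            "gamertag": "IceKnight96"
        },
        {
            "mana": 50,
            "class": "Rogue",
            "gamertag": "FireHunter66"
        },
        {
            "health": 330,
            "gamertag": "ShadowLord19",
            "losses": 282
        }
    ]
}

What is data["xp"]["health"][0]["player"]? 5110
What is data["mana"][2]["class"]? "Rogue"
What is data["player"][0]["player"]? 7321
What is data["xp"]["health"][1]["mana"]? 29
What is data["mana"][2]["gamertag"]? "FireHunter66"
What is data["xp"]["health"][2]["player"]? 3125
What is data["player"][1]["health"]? 139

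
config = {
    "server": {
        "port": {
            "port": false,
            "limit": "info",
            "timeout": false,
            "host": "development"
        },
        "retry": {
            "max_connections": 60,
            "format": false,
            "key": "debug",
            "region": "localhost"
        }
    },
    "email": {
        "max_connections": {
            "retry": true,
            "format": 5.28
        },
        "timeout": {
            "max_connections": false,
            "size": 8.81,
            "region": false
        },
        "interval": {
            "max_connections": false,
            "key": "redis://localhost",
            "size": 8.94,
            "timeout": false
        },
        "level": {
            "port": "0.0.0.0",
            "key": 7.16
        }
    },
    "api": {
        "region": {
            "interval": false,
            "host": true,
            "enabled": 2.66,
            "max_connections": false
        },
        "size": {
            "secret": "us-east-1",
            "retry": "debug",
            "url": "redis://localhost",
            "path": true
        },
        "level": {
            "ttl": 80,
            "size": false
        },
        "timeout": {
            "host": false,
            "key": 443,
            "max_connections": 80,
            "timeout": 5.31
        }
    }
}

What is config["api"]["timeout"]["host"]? False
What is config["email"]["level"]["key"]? 7.16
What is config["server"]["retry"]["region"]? "localhost"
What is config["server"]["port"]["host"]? "development"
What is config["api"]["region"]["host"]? True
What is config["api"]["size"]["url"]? "redis://localhost"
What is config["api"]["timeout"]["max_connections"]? 80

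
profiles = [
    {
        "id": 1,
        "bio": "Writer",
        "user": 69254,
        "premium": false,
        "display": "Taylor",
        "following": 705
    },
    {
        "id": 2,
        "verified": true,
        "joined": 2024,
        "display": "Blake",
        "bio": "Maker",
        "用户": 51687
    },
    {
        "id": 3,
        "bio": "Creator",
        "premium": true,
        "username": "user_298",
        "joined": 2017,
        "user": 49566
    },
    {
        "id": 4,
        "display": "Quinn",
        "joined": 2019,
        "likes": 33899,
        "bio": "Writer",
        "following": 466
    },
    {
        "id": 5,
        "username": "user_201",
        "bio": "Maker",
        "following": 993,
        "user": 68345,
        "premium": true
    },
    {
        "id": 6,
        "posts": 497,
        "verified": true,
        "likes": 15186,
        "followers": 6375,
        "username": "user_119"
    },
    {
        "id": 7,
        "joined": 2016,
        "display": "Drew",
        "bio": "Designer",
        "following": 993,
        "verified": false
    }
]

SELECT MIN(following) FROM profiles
466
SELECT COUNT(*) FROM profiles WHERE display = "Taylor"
1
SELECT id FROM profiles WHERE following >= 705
[1, 5, 7]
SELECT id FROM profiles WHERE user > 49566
[1, 5]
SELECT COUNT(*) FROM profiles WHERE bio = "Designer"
1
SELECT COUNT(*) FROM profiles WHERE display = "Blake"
1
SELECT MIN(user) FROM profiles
49566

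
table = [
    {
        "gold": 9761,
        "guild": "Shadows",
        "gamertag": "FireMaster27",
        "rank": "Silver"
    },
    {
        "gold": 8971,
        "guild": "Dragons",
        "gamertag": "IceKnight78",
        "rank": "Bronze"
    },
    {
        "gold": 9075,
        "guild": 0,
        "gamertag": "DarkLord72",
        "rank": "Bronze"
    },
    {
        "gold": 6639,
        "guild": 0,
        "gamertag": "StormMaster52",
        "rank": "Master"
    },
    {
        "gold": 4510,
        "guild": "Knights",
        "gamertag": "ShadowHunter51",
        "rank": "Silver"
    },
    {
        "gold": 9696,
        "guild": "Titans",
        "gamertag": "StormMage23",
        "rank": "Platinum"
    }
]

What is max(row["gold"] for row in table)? 9761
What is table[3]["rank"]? "Master"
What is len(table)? 6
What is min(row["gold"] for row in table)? 4510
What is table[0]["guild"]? "Shadows"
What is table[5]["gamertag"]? "StormMage23"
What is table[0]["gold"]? 9761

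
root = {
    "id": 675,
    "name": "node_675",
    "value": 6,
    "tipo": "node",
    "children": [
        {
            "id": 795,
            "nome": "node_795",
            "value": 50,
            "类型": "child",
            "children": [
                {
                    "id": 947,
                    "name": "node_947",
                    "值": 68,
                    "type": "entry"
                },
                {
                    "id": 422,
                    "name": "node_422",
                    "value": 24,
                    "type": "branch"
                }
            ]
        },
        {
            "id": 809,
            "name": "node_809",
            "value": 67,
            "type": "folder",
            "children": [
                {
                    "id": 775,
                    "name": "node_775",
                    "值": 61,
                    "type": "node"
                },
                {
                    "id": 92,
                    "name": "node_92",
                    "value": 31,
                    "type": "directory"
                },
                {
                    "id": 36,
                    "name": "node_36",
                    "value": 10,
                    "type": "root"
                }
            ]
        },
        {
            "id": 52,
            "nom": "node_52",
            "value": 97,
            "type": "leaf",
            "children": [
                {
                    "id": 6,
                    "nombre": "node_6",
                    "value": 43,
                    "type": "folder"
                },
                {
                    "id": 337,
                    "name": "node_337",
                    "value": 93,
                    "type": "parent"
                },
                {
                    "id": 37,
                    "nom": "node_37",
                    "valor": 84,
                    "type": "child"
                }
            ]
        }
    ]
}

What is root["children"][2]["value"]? 97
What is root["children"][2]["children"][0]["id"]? 6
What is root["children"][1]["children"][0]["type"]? "node"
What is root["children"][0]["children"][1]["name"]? "node_422"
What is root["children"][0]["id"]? 795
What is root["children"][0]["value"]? 50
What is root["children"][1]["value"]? 67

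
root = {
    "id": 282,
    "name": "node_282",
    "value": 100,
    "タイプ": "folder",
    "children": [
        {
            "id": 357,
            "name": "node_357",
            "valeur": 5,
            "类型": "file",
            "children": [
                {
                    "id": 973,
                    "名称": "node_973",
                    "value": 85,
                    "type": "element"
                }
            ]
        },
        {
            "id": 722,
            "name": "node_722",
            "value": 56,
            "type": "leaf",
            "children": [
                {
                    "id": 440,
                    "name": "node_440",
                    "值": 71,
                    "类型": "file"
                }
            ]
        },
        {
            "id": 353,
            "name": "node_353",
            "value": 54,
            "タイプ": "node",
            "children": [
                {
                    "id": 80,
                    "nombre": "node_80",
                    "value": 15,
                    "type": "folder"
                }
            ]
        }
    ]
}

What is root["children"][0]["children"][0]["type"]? "element"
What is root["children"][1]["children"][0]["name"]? "node_440"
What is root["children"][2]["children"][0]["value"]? 15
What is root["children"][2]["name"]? "node_353"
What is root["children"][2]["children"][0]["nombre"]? "node_80"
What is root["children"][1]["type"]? "leaf"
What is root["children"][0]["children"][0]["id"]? 973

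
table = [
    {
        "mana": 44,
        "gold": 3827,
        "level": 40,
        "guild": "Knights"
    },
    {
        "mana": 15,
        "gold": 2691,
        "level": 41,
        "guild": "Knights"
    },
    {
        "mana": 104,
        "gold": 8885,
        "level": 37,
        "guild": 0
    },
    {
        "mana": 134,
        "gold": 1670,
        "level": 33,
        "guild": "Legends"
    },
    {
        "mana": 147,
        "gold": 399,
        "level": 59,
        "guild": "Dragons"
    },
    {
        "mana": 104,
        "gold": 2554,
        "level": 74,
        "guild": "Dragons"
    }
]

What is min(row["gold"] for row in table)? 399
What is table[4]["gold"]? 399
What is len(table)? 6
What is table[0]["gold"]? 3827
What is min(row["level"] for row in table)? 33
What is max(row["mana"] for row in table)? 147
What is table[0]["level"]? 40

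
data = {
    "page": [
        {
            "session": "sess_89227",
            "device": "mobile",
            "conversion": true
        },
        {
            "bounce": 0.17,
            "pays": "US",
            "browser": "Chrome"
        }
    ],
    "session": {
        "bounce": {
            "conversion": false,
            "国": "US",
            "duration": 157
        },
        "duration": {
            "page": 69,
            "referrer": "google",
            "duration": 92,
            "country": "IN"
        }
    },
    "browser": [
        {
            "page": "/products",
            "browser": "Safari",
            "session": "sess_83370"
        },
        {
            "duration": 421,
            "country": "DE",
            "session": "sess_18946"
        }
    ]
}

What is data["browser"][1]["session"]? "sess_18946"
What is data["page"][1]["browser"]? "Chrome"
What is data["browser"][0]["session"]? "sess_83370"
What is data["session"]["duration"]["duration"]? 92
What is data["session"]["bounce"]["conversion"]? False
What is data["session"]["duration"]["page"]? 69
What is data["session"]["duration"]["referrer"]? "google"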